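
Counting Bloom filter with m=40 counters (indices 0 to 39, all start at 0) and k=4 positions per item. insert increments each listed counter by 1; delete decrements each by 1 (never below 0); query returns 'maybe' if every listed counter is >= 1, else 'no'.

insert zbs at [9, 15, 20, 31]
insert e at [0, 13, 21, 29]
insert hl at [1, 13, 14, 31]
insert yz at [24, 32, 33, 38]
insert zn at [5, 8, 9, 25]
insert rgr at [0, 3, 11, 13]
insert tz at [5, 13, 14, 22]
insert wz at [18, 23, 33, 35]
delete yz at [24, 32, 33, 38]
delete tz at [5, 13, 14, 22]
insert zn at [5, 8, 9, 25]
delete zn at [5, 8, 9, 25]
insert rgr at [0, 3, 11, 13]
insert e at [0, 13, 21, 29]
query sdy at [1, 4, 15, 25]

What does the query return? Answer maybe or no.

Answer: no

Derivation:
Step 1: insert zbs at [9, 15, 20, 31] -> counters=[0,0,0,0,0,0,0,0,0,1,0,0,0,0,0,1,0,0,0,0,1,0,0,0,0,0,0,0,0,0,0,1,0,0,0,0,0,0,0,0]
Step 2: insert e at [0, 13, 21, 29] -> counters=[1,0,0,0,0,0,0,0,0,1,0,0,0,1,0,1,0,0,0,0,1,1,0,0,0,0,0,0,0,1,0,1,0,0,0,0,0,0,0,0]
Step 3: insert hl at [1, 13, 14, 31] -> counters=[1,1,0,0,0,0,0,0,0,1,0,0,0,2,1,1,0,0,0,0,1,1,0,0,0,0,0,0,0,1,0,2,0,0,0,0,0,0,0,0]
Step 4: insert yz at [24, 32, 33, 38] -> counters=[1,1,0,0,0,0,0,0,0,1,0,0,0,2,1,1,0,0,0,0,1,1,0,0,1,0,0,0,0,1,0,2,1,1,0,0,0,0,1,0]
Step 5: insert zn at [5, 8, 9, 25] -> counters=[1,1,0,0,0,1,0,0,1,2,0,0,0,2,1,1,0,0,0,0,1,1,0,0,1,1,0,0,0,1,0,2,1,1,0,0,0,0,1,0]
Step 6: insert rgr at [0, 3, 11, 13] -> counters=[2,1,0,1,0,1,0,0,1,2,0,1,0,3,1,1,0,0,0,0,1,1,0,0,1,1,0,0,0,1,0,2,1,1,0,0,0,0,1,0]
Step 7: insert tz at [5, 13, 14, 22] -> counters=[2,1,0,1,0,2,0,0,1,2,0,1,0,4,2,1,0,0,0,0,1,1,1,0,1,1,0,0,0,1,0,2,1,1,0,0,0,0,1,0]
Step 8: insert wz at [18, 23, 33, 35] -> counters=[2,1,0,1,0,2,0,0,1,2,0,1,0,4,2,1,0,0,1,0,1,1,1,1,1,1,0,0,0,1,0,2,1,2,0,1,0,0,1,0]
Step 9: delete yz at [24, 32, 33, 38] -> counters=[2,1,0,1,0,2,0,0,1,2,0,1,0,4,2,1,0,0,1,0,1,1,1,1,0,1,0,0,0,1,0,2,0,1,0,1,0,0,0,0]
Step 10: delete tz at [5, 13, 14, 22] -> counters=[2,1,0,1,0,1,0,0,1,2,0,1,0,3,1,1,0,0,1,0,1,1,0,1,0,1,0,0,0,1,0,2,0,1,0,1,0,0,0,0]
Step 11: insert zn at [5, 8, 9, 25] -> counters=[2,1,0,1,0,2,0,0,2,3,0,1,0,3,1,1,0,0,1,0,1,1,0,1,0,2,0,0,0,1,0,2,0,1,0,1,0,0,0,0]
Step 12: delete zn at [5, 8, 9, 25] -> counters=[2,1,0,1,0,1,0,0,1,2,0,1,0,3,1,1,0,0,1,0,1,1,0,1,0,1,0,0,0,1,0,2,0,1,0,1,0,0,0,0]
Step 13: insert rgr at [0, 3, 11, 13] -> counters=[3,1,0,2,0,1,0,0,1,2,0,2,0,4,1,1,0,0,1,0,1,1,0,1,0,1,0,0,0,1,0,2,0,1,0,1,0,0,0,0]
Step 14: insert e at [0, 13, 21, 29] -> counters=[4,1,0,2,0,1,0,0,1,2,0,2,0,5,1,1,0,0,1,0,1,2,0,1,0,1,0,0,0,2,0,2,0,1,0,1,0,0,0,0]
Query sdy: check counters[1]=1 counters[4]=0 counters[15]=1 counters[25]=1 -> no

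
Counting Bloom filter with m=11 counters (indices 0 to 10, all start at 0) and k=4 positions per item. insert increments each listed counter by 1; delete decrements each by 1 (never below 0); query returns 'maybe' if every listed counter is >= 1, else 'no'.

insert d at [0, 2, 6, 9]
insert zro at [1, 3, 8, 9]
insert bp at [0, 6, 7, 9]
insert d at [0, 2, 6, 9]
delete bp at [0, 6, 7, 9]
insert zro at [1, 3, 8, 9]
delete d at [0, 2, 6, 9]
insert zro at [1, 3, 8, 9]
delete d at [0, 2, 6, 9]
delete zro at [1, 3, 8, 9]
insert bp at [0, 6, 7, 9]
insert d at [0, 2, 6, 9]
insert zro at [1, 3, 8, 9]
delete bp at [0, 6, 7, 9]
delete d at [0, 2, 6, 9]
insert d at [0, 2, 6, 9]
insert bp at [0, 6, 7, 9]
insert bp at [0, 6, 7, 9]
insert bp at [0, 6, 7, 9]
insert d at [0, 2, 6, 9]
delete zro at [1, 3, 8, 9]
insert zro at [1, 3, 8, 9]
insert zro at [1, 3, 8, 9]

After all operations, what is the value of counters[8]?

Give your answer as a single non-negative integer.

Step 1: insert d at [0, 2, 6, 9] -> counters=[1,0,1,0,0,0,1,0,0,1,0]
Step 2: insert zro at [1, 3, 8, 9] -> counters=[1,1,1,1,0,0,1,0,1,2,0]
Step 3: insert bp at [0, 6, 7, 9] -> counters=[2,1,1,1,0,0,2,1,1,3,0]
Step 4: insert d at [0, 2, 6, 9] -> counters=[3,1,2,1,0,0,3,1,1,4,0]
Step 5: delete bp at [0, 6, 7, 9] -> counters=[2,1,2,1,0,0,2,0,1,3,0]
Step 6: insert zro at [1, 3, 8, 9] -> counters=[2,2,2,2,0,0,2,0,2,4,0]
Step 7: delete d at [0, 2, 6, 9] -> counters=[1,2,1,2,0,0,1,0,2,3,0]
Step 8: insert zro at [1, 3, 8, 9] -> counters=[1,3,1,3,0,0,1,0,3,4,0]
Step 9: delete d at [0, 2, 6, 9] -> counters=[0,3,0,3,0,0,0,0,3,3,0]
Step 10: delete zro at [1, 3, 8, 9] -> counters=[0,2,0,2,0,0,0,0,2,2,0]
Step 11: insert bp at [0, 6, 7, 9] -> counters=[1,2,0,2,0,0,1,1,2,3,0]
Step 12: insert d at [0, 2, 6, 9] -> counters=[2,2,1,2,0,0,2,1,2,4,0]
Step 13: insert zro at [1, 3, 8, 9] -> counters=[2,3,1,3,0,0,2,1,3,5,0]
Step 14: delete bp at [0, 6, 7, 9] -> counters=[1,3,1,3,0,0,1,0,3,4,0]
Step 15: delete d at [0, 2, 6, 9] -> counters=[0,3,0,3,0,0,0,0,3,3,0]
Step 16: insert d at [0, 2, 6, 9] -> counters=[1,3,1,3,0,0,1,0,3,4,0]
Step 17: insert bp at [0, 6, 7, 9] -> counters=[2,3,1,3,0,0,2,1,3,5,0]
Step 18: insert bp at [0, 6, 7, 9] -> counters=[3,3,1,3,0,0,3,2,3,6,0]
Step 19: insert bp at [0, 6, 7, 9] -> counters=[4,3,1,3,0,0,4,3,3,7,0]
Step 20: insert d at [0, 2, 6, 9] -> counters=[5,3,2,3,0,0,5,3,3,8,0]
Step 21: delete zro at [1, 3, 8, 9] -> counters=[5,2,2,2,0,0,5,3,2,7,0]
Step 22: insert zro at [1, 3, 8, 9] -> counters=[5,3,2,3,0,0,5,3,3,8,0]
Step 23: insert zro at [1, 3, 8, 9] -> counters=[5,4,2,4,0,0,5,3,4,9,0]
Final counters=[5,4,2,4,0,0,5,3,4,9,0] -> counters[8]=4

Answer: 4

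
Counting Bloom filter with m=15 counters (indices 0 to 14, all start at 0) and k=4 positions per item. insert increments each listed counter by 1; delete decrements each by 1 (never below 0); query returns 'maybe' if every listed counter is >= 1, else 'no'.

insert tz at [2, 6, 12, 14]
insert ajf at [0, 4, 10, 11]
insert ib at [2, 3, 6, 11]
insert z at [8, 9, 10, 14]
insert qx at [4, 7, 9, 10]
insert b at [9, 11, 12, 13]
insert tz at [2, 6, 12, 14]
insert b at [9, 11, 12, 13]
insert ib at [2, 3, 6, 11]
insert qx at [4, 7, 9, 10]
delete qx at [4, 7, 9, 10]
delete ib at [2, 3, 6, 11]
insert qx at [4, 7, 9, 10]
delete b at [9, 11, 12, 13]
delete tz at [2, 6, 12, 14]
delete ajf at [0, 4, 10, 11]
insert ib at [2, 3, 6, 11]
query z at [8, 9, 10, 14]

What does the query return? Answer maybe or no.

Answer: maybe

Derivation:
Step 1: insert tz at [2, 6, 12, 14] -> counters=[0,0,1,0,0,0,1,0,0,0,0,0,1,0,1]
Step 2: insert ajf at [0, 4, 10, 11] -> counters=[1,0,1,0,1,0,1,0,0,0,1,1,1,0,1]
Step 3: insert ib at [2, 3, 6, 11] -> counters=[1,0,2,1,1,0,2,0,0,0,1,2,1,0,1]
Step 4: insert z at [8, 9, 10, 14] -> counters=[1,0,2,1,1,0,2,0,1,1,2,2,1,0,2]
Step 5: insert qx at [4, 7, 9, 10] -> counters=[1,0,2,1,2,0,2,1,1,2,3,2,1,0,2]
Step 6: insert b at [9, 11, 12, 13] -> counters=[1,0,2,1,2,0,2,1,1,3,3,3,2,1,2]
Step 7: insert tz at [2, 6, 12, 14] -> counters=[1,0,3,1,2,0,3,1,1,3,3,3,3,1,3]
Step 8: insert b at [9, 11, 12, 13] -> counters=[1,0,3,1,2,0,3,1,1,4,3,4,4,2,3]
Step 9: insert ib at [2, 3, 6, 11] -> counters=[1,0,4,2,2,0,4,1,1,4,3,5,4,2,3]
Step 10: insert qx at [4, 7, 9, 10] -> counters=[1,0,4,2,3,0,4,2,1,5,4,5,4,2,3]
Step 11: delete qx at [4, 7, 9, 10] -> counters=[1,0,4,2,2,0,4,1,1,4,3,5,4,2,3]
Step 12: delete ib at [2, 3, 6, 11] -> counters=[1,0,3,1,2,0,3,1,1,4,3,4,4,2,3]
Step 13: insert qx at [4, 7, 9, 10] -> counters=[1,0,3,1,3,0,3,2,1,5,4,4,4,2,3]
Step 14: delete b at [9, 11, 12, 13] -> counters=[1,0,3,1,3,0,3,2,1,4,4,3,3,1,3]
Step 15: delete tz at [2, 6, 12, 14] -> counters=[1,0,2,1,3,0,2,2,1,4,4,3,2,1,2]
Step 16: delete ajf at [0, 4, 10, 11] -> counters=[0,0,2,1,2,0,2,2,1,4,3,2,2,1,2]
Step 17: insert ib at [2, 3, 6, 11] -> counters=[0,0,3,2,2,0,3,2,1,4,3,3,2,1,2]
Query z: check counters[8]=1 counters[9]=4 counters[10]=3 counters[14]=2 -> maybe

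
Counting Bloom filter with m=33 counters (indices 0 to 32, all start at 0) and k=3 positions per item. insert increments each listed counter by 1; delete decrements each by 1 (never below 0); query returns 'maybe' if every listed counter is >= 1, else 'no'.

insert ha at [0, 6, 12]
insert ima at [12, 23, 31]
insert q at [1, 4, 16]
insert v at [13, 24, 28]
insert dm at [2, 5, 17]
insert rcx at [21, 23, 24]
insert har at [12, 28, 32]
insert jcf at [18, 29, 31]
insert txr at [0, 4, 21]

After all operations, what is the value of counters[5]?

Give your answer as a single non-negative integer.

Answer: 1

Derivation:
Step 1: insert ha at [0, 6, 12] -> counters=[1,0,0,0,0,0,1,0,0,0,0,0,1,0,0,0,0,0,0,0,0,0,0,0,0,0,0,0,0,0,0,0,0]
Step 2: insert ima at [12, 23, 31] -> counters=[1,0,0,0,0,0,1,0,0,0,0,0,2,0,0,0,0,0,0,0,0,0,0,1,0,0,0,0,0,0,0,1,0]
Step 3: insert q at [1, 4, 16] -> counters=[1,1,0,0,1,0,1,0,0,0,0,0,2,0,0,0,1,0,0,0,0,0,0,1,0,0,0,0,0,0,0,1,0]
Step 4: insert v at [13, 24, 28] -> counters=[1,1,0,0,1,0,1,0,0,0,0,0,2,1,0,0,1,0,0,0,0,0,0,1,1,0,0,0,1,0,0,1,0]
Step 5: insert dm at [2, 5, 17] -> counters=[1,1,1,0,1,1,1,0,0,0,0,0,2,1,0,0,1,1,0,0,0,0,0,1,1,0,0,0,1,0,0,1,0]
Step 6: insert rcx at [21, 23, 24] -> counters=[1,1,1,0,1,1,1,0,0,0,0,0,2,1,0,0,1,1,0,0,0,1,0,2,2,0,0,0,1,0,0,1,0]
Step 7: insert har at [12, 28, 32] -> counters=[1,1,1,0,1,1,1,0,0,0,0,0,3,1,0,0,1,1,0,0,0,1,0,2,2,0,0,0,2,0,0,1,1]
Step 8: insert jcf at [18, 29, 31] -> counters=[1,1,1,0,1,1,1,0,0,0,0,0,3,1,0,0,1,1,1,0,0,1,0,2,2,0,0,0,2,1,0,2,1]
Step 9: insert txr at [0, 4, 21] -> counters=[2,1,1,0,2,1,1,0,0,0,0,0,3,1,0,0,1,1,1,0,0,2,0,2,2,0,0,0,2,1,0,2,1]
Final counters=[2,1,1,0,2,1,1,0,0,0,0,0,3,1,0,0,1,1,1,0,0,2,0,2,2,0,0,0,2,1,0,2,1] -> counters[5]=1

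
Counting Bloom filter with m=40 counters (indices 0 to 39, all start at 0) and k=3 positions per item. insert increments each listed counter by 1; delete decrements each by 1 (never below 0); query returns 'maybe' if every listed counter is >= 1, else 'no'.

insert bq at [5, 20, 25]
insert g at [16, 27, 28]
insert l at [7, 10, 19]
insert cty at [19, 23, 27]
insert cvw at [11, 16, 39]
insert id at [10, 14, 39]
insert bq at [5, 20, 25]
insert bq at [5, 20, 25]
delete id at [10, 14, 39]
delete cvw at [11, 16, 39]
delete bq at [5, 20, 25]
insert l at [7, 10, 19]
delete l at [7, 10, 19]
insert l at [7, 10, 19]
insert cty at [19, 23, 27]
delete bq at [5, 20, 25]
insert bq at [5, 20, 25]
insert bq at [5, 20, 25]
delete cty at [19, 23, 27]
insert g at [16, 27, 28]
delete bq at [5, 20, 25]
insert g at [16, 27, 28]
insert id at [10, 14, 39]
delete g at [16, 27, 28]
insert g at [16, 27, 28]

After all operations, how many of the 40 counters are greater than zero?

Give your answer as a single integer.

Step 1: insert bq at [5, 20, 25] -> counters=[0,0,0,0,0,1,0,0,0,0,0,0,0,0,0,0,0,0,0,0,1,0,0,0,0,1,0,0,0,0,0,0,0,0,0,0,0,0,0,0]
Step 2: insert g at [16, 27, 28] -> counters=[0,0,0,0,0,1,0,0,0,0,0,0,0,0,0,0,1,0,0,0,1,0,0,0,0,1,0,1,1,0,0,0,0,0,0,0,0,0,0,0]
Step 3: insert l at [7, 10, 19] -> counters=[0,0,0,0,0,1,0,1,0,0,1,0,0,0,0,0,1,0,0,1,1,0,0,0,0,1,0,1,1,0,0,0,0,0,0,0,0,0,0,0]
Step 4: insert cty at [19, 23, 27] -> counters=[0,0,0,0,0,1,0,1,0,0,1,0,0,0,0,0,1,0,0,2,1,0,0,1,0,1,0,2,1,0,0,0,0,0,0,0,0,0,0,0]
Step 5: insert cvw at [11, 16, 39] -> counters=[0,0,0,0,0,1,0,1,0,0,1,1,0,0,0,0,2,0,0,2,1,0,0,1,0,1,0,2,1,0,0,0,0,0,0,0,0,0,0,1]
Step 6: insert id at [10, 14, 39] -> counters=[0,0,0,0,0,1,0,1,0,0,2,1,0,0,1,0,2,0,0,2,1,0,0,1,0,1,0,2,1,0,0,0,0,0,0,0,0,0,0,2]
Step 7: insert bq at [5, 20, 25] -> counters=[0,0,0,0,0,2,0,1,0,0,2,1,0,0,1,0,2,0,0,2,2,0,0,1,0,2,0,2,1,0,0,0,0,0,0,0,0,0,0,2]
Step 8: insert bq at [5, 20, 25] -> counters=[0,0,0,0,0,3,0,1,0,0,2,1,0,0,1,0,2,0,0,2,3,0,0,1,0,3,0,2,1,0,0,0,0,0,0,0,0,0,0,2]
Step 9: delete id at [10, 14, 39] -> counters=[0,0,0,0,0,3,0,1,0,0,1,1,0,0,0,0,2,0,0,2,3,0,0,1,0,3,0,2,1,0,0,0,0,0,0,0,0,0,0,1]
Step 10: delete cvw at [11, 16, 39] -> counters=[0,0,0,0,0,3,0,1,0,0,1,0,0,0,0,0,1,0,0,2,3,0,0,1,0,3,0,2,1,0,0,0,0,0,0,0,0,0,0,0]
Step 11: delete bq at [5, 20, 25] -> counters=[0,0,0,0,0,2,0,1,0,0,1,0,0,0,0,0,1,0,0,2,2,0,0,1,0,2,0,2,1,0,0,0,0,0,0,0,0,0,0,0]
Step 12: insert l at [7, 10, 19] -> counters=[0,0,0,0,0,2,0,2,0,0,2,0,0,0,0,0,1,0,0,3,2,0,0,1,0,2,0,2,1,0,0,0,0,0,0,0,0,0,0,0]
Step 13: delete l at [7, 10, 19] -> counters=[0,0,0,0,0,2,0,1,0,0,1,0,0,0,0,0,1,0,0,2,2,0,0,1,0,2,0,2,1,0,0,0,0,0,0,0,0,0,0,0]
Step 14: insert l at [7, 10, 19] -> counters=[0,0,0,0,0,2,0,2,0,0,2,0,0,0,0,0,1,0,0,3,2,0,0,1,0,2,0,2,1,0,0,0,0,0,0,0,0,0,0,0]
Step 15: insert cty at [19, 23, 27] -> counters=[0,0,0,0,0,2,0,2,0,0,2,0,0,0,0,0,1,0,0,4,2,0,0,2,0,2,0,3,1,0,0,0,0,0,0,0,0,0,0,0]
Step 16: delete bq at [5, 20, 25] -> counters=[0,0,0,0,0,1,0,2,0,0,2,0,0,0,0,0,1,0,0,4,1,0,0,2,0,1,0,3,1,0,0,0,0,0,0,0,0,0,0,0]
Step 17: insert bq at [5, 20, 25] -> counters=[0,0,0,0,0,2,0,2,0,0,2,0,0,0,0,0,1,0,0,4,2,0,0,2,0,2,0,3,1,0,0,0,0,0,0,0,0,0,0,0]
Step 18: insert bq at [5, 20, 25] -> counters=[0,0,0,0,0,3,0,2,0,0,2,0,0,0,0,0,1,0,0,4,3,0,0,2,0,3,0,3,1,0,0,0,0,0,0,0,0,0,0,0]
Step 19: delete cty at [19, 23, 27] -> counters=[0,0,0,0,0,3,0,2,0,0,2,0,0,0,0,0,1,0,0,3,3,0,0,1,0,3,0,2,1,0,0,0,0,0,0,0,0,0,0,0]
Step 20: insert g at [16, 27, 28] -> counters=[0,0,0,0,0,3,0,2,0,0,2,0,0,0,0,0,2,0,0,3,3,0,0,1,0,3,0,3,2,0,0,0,0,0,0,0,0,0,0,0]
Step 21: delete bq at [5, 20, 25] -> counters=[0,0,0,0,0,2,0,2,0,0,2,0,0,0,0,0,2,0,0,3,2,0,0,1,0,2,0,3,2,0,0,0,0,0,0,0,0,0,0,0]
Step 22: insert g at [16, 27, 28] -> counters=[0,0,0,0,0,2,0,2,0,0,2,0,0,0,0,0,3,0,0,3,2,0,0,1,0,2,0,4,3,0,0,0,0,0,0,0,0,0,0,0]
Step 23: insert id at [10, 14, 39] -> counters=[0,0,0,0,0,2,0,2,0,0,3,0,0,0,1,0,3,0,0,3,2,0,0,1,0,2,0,4,3,0,0,0,0,0,0,0,0,0,0,1]
Step 24: delete g at [16, 27, 28] -> counters=[0,0,0,0,0,2,0,2,0,0,3,0,0,0,1,0,2,0,0,3,2,0,0,1,0,2,0,3,2,0,0,0,0,0,0,0,0,0,0,1]
Step 25: insert g at [16, 27, 28] -> counters=[0,0,0,0,0,2,0,2,0,0,3,0,0,0,1,0,3,0,0,3,2,0,0,1,0,2,0,4,3,0,0,0,0,0,0,0,0,0,0,1]
Final counters=[0,0,0,0,0,2,0,2,0,0,3,0,0,0,1,0,3,0,0,3,2,0,0,1,0,2,0,4,3,0,0,0,0,0,0,0,0,0,0,1] -> 12 nonzero

Answer: 12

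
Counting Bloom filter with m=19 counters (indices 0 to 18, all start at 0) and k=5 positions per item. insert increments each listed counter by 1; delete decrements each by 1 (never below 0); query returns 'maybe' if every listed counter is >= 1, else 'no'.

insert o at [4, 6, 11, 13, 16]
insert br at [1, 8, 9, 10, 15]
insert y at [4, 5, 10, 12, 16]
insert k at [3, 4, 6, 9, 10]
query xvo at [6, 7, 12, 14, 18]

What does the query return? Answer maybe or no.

Answer: no

Derivation:
Step 1: insert o at [4, 6, 11, 13, 16] -> counters=[0,0,0,0,1,0,1,0,0,0,0,1,0,1,0,0,1,0,0]
Step 2: insert br at [1, 8, 9, 10, 15] -> counters=[0,1,0,0,1,0,1,0,1,1,1,1,0,1,0,1,1,0,0]
Step 3: insert y at [4, 5, 10, 12, 16] -> counters=[0,1,0,0,2,1,1,0,1,1,2,1,1,1,0,1,2,0,0]
Step 4: insert k at [3, 4, 6, 9, 10] -> counters=[0,1,0,1,3,1,2,0,1,2,3,1,1,1,0,1,2,0,0]
Query xvo: check counters[6]=2 counters[7]=0 counters[12]=1 counters[14]=0 counters[18]=0 -> no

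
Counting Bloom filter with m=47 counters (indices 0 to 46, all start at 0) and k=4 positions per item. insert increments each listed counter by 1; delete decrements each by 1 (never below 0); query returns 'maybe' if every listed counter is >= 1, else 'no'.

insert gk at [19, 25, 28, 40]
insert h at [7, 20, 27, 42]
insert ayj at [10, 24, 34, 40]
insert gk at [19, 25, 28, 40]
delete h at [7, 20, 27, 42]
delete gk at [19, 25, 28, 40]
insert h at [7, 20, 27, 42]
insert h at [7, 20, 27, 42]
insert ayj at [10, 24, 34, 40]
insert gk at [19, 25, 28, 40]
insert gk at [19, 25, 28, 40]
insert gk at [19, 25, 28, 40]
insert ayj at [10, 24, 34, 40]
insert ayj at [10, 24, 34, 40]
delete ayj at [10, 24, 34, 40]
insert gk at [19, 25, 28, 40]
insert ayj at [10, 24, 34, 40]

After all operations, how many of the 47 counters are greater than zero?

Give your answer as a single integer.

Step 1: insert gk at [19, 25, 28, 40] -> counters=[0,0,0,0,0,0,0,0,0,0,0,0,0,0,0,0,0,0,0,1,0,0,0,0,0,1,0,0,1,0,0,0,0,0,0,0,0,0,0,0,1,0,0,0,0,0,0]
Step 2: insert h at [7, 20, 27, 42] -> counters=[0,0,0,0,0,0,0,1,0,0,0,0,0,0,0,0,0,0,0,1,1,0,0,0,0,1,0,1,1,0,0,0,0,0,0,0,0,0,0,0,1,0,1,0,0,0,0]
Step 3: insert ayj at [10, 24, 34, 40] -> counters=[0,0,0,0,0,0,0,1,0,0,1,0,0,0,0,0,0,0,0,1,1,0,0,0,1,1,0,1,1,0,0,0,0,0,1,0,0,0,0,0,2,0,1,0,0,0,0]
Step 4: insert gk at [19, 25, 28, 40] -> counters=[0,0,0,0,0,0,0,1,0,0,1,0,0,0,0,0,0,0,0,2,1,0,0,0,1,2,0,1,2,0,0,0,0,0,1,0,0,0,0,0,3,0,1,0,0,0,0]
Step 5: delete h at [7, 20, 27, 42] -> counters=[0,0,0,0,0,0,0,0,0,0,1,0,0,0,0,0,0,0,0,2,0,0,0,0,1,2,0,0,2,0,0,0,0,0,1,0,0,0,0,0,3,0,0,0,0,0,0]
Step 6: delete gk at [19, 25, 28, 40] -> counters=[0,0,0,0,0,0,0,0,0,0,1,0,0,0,0,0,0,0,0,1,0,0,0,0,1,1,0,0,1,0,0,0,0,0,1,0,0,0,0,0,2,0,0,0,0,0,0]
Step 7: insert h at [7, 20, 27, 42] -> counters=[0,0,0,0,0,0,0,1,0,0,1,0,0,0,0,0,0,0,0,1,1,0,0,0,1,1,0,1,1,0,0,0,0,0,1,0,0,0,0,0,2,0,1,0,0,0,0]
Step 8: insert h at [7, 20, 27, 42] -> counters=[0,0,0,0,0,0,0,2,0,0,1,0,0,0,0,0,0,0,0,1,2,0,0,0,1,1,0,2,1,0,0,0,0,0,1,0,0,0,0,0,2,0,2,0,0,0,0]
Step 9: insert ayj at [10, 24, 34, 40] -> counters=[0,0,0,0,0,0,0,2,0,0,2,0,0,0,0,0,0,0,0,1,2,0,0,0,2,1,0,2,1,0,0,0,0,0,2,0,0,0,0,0,3,0,2,0,0,0,0]
Step 10: insert gk at [19, 25, 28, 40] -> counters=[0,0,0,0,0,0,0,2,0,0,2,0,0,0,0,0,0,0,0,2,2,0,0,0,2,2,0,2,2,0,0,0,0,0,2,0,0,0,0,0,4,0,2,0,0,0,0]
Step 11: insert gk at [19, 25, 28, 40] -> counters=[0,0,0,0,0,0,0,2,0,0,2,0,0,0,0,0,0,0,0,3,2,0,0,0,2,3,0,2,3,0,0,0,0,0,2,0,0,0,0,0,5,0,2,0,0,0,0]
Step 12: insert gk at [19, 25, 28, 40] -> counters=[0,0,0,0,0,0,0,2,0,0,2,0,0,0,0,0,0,0,0,4,2,0,0,0,2,4,0,2,4,0,0,0,0,0,2,0,0,0,0,0,6,0,2,0,0,0,0]
Step 13: insert ayj at [10, 24, 34, 40] -> counters=[0,0,0,0,0,0,0,2,0,0,3,0,0,0,0,0,0,0,0,4,2,0,0,0,3,4,0,2,4,0,0,0,0,0,3,0,0,0,0,0,7,0,2,0,0,0,0]
Step 14: insert ayj at [10, 24, 34, 40] -> counters=[0,0,0,0,0,0,0,2,0,0,4,0,0,0,0,0,0,0,0,4,2,0,0,0,4,4,0,2,4,0,0,0,0,0,4,0,0,0,0,0,8,0,2,0,0,0,0]
Step 15: delete ayj at [10, 24, 34, 40] -> counters=[0,0,0,0,0,0,0,2,0,0,3,0,0,0,0,0,0,0,0,4,2,0,0,0,3,4,0,2,4,0,0,0,0,0,3,0,0,0,0,0,7,0,2,0,0,0,0]
Step 16: insert gk at [19, 25, 28, 40] -> counters=[0,0,0,0,0,0,0,2,0,0,3,0,0,0,0,0,0,0,0,5,2,0,0,0,3,5,0,2,5,0,0,0,0,0,3,0,0,0,0,0,8,0,2,0,0,0,0]
Step 17: insert ayj at [10, 24, 34, 40] -> counters=[0,0,0,0,0,0,0,2,0,0,4,0,0,0,0,0,0,0,0,5,2,0,0,0,4,5,0,2,5,0,0,0,0,0,4,0,0,0,0,0,9,0,2,0,0,0,0]
Final counters=[0,0,0,0,0,0,0,2,0,0,4,0,0,0,0,0,0,0,0,5,2,0,0,0,4,5,0,2,5,0,0,0,0,0,4,0,0,0,0,0,9,0,2,0,0,0,0] -> 11 nonzero

Answer: 11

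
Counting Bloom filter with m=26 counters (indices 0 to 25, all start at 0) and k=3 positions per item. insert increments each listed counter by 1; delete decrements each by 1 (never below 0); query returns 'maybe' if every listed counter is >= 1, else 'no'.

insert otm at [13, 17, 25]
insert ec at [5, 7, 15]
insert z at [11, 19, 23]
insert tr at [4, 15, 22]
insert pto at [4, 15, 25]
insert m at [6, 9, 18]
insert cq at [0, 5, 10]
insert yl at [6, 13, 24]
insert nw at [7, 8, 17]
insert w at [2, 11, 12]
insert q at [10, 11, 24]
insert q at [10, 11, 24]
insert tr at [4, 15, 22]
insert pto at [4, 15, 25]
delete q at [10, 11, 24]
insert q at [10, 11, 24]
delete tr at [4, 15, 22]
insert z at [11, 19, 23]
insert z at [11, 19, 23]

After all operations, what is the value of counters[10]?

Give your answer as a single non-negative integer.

Answer: 3

Derivation:
Step 1: insert otm at [13, 17, 25] -> counters=[0,0,0,0,0,0,0,0,0,0,0,0,0,1,0,0,0,1,0,0,0,0,0,0,0,1]
Step 2: insert ec at [5, 7, 15] -> counters=[0,0,0,0,0,1,0,1,0,0,0,0,0,1,0,1,0,1,0,0,0,0,0,0,0,1]
Step 3: insert z at [11, 19, 23] -> counters=[0,0,0,0,0,1,0,1,0,0,0,1,0,1,0,1,0,1,0,1,0,0,0,1,0,1]
Step 4: insert tr at [4, 15, 22] -> counters=[0,0,0,0,1,1,0,1,0,0,0,1,0,1,0,2,0,1,0,1,0,0,1,1,0,1]
Step 5: insert pto at [4, 15, 25] -> counters=[0,0,0,0,2,1,0,1,0,0,0,1,0,1,0,3,0,1,0,1,0,0,1,1,0,2]
Step 6: insert m at [6, 9, 18] -> counters=[0,0,0,0,2,1,1,1,0,1,0,1,0,1,0,3,0,1,1,1,0,0,1,1,0,2]
Step 7: insert cq at [0, 5, 10] -> counters=[1,0,0,0,2,2,1,1,0,1,1,1,0,1,0,3,0,1,1,1,0,0,1,1,0,2]
Step 8: insert yl at [6, 13, 24] -> counters=[1,0,0,0,2,2,2,1,0,1,1,1,0,2,0,3,0,1,1,1,0,0,1,1,1,2]
Step 9: insert nw at [7, 8, 17] -> counters=[1,0,0,0,2,2,2,2,1,1,1,1,0,2,0,3,0,2,1,1,0,0,1,1,1,2]
Step 10: insert w at [2, 11, 12] -> counters=[1,0,1,0,2,2,2,2,1,1,1,2,1,2,0,3,0,2,1,1,0,0,1,1,1,2]
Step 11: insert q at [10, 11, 24] -> counters=[1,0,1,0,2,2,2,2,1,1,2,3,1,2,0,3,0,2,1,1,0,0,1,1,2,2]
Step 12: insert q at [10, 11, 24] -> counters=[1,0,1,0,2,2,2,2,1,1,3,4,1,2,0,3,0,2,1,1,0,0,1,1,3,2]
Step 13: insert tr at [4, 15, 22] -> counters=[1,0,1,0,3,2,2,2,1,1,3,4,1,2,0,4,0,2,1,1,0,0,2,1,3,2]
Step 14: insert pto at [4, 15, 25] -> counters=[1,0,1,0,4,2,2,2,1,1,3,4,1,2,0,5,0,2,1,1,0,0,2,1,3,3]
Step 15: delete q at [10, 11, 24] -> counters=[1,0,1,0,4,2,2,2,1,1,2,3,1,2,0,5,0,2,1,1,0,0,2,1,2,3]
Step 16: insert q at [10, 11, 24] -> counters=[1,0,1,0,4,2,2,2,1,1,3,4,1,2,0,5,0,2,1,1,0,0,2,1,3,3]
Step 17: delete tr at [4, 15, 22] -> counters=[1,0,1,0,3,2,2,2,1,1,3,4,1,2,0,4,0,2,1,1,0,0,1,1,3,3]
Step 18: insert z at [11, 19, 23] -> counters=[1,0,1,0,3,2,2,2,1,1,3,5,1,2,0,4,0,2,1,2,0,0,1,2,3,3]
Step 19: insert z at [11, 19, 23] -> counters=[1,0,1,0,3,2,2,2,1,1,3,6,1,2,0,4,0,2,1,3,0,0,1,3,3,3]
Final counters=[1,0,1,0,3,2,2,2,1,1,3,6,1,2,0,4,0,2,1,3,0,0,1,3,3,3] -> counters[10]=3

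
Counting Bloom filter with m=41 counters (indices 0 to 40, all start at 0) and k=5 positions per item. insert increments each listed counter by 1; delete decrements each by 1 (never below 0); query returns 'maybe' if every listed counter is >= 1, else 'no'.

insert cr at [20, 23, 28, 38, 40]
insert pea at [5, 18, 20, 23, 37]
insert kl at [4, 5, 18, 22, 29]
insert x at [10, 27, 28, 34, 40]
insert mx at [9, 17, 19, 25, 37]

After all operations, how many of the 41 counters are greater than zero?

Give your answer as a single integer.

Answer: 18

Derivation:
Step 1: insert cr at [20, 23, 28, 38, 40] -> counters=[0,0,0,0,0,0,0,0,0,0,0,0,0,0,0,0,0,0,0,0,1,0,0,1,0,0,0,0,1,0,0,0,0,0,0,0,0,0,1,0,1]
Step 2: insert pea at [5, 18, 20, 23, 37] -> counters=[0,0,0,0,0,1,0,0,0,0,0,0,0,0,0,0,0,0,1,0,2,0,0,2,0,0,0,0,1,0,0,0,0,0,0,0,0,1,1,0,1]
Step 3: insert kl at [4, 5, 18, 22, 29] -> counters=[0,0,0,0,1,2,0,0,0,0,0,0,0,0,0,0,0,0,2,0,2,0,1,2,0,0,0,0,1,1,0,0,0,0,0,0,0,1,1,0,1]
Step 4: insert x at [10, 27, 28, 34, 40] -> counters=[0,0,0,0,1,2,0,0,0,0,1,0,0,0,0,0,0,0,2,0,2,0,1,2,0,0,0,1,2,1,0,0,0,0,1,0,0,1,1,0,2]
Step 5: insert mx at [9, 17, 19, 25, 37] -> counters=[0,0,0,0,1,2,0,0,0,1,1,0,0,0,0,0,0,1,2,1,2,0,1,2,0,1,0,1,2,1,0,0,0,0,1,0,0,2,1,0,2]
Final counters=[0,0,0,0,1,2,0,0,0,1,1,0,0,0,0,0,0,1,2,1,2,0,1,2,0,1,0,1,2,1,0,0,0,0,1,0,0,2,1,0,2] -> 18 nonzero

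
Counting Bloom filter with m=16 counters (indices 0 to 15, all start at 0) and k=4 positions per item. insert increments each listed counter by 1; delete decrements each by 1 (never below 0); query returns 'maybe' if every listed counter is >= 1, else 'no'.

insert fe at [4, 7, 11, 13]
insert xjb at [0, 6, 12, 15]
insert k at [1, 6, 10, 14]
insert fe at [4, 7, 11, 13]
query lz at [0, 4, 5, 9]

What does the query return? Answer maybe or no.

Answer: no

Derivation:
Step 1: insert fe at [4, 7, 11, 13] -> counters=[0,0,0,0,1,0,0,1,0,0,0,1,0,1,0,0]
Step 2: insert xjb at [0, 6, 12, 15] -> counters=[1,0,0,0,1,0,1,1,0,0,0,1,1,1,0,1]
Step 3: insert k at [1, 6, 10, 14] -> counters=[1,1,0,0,1,0,2,1,0,0,1,1,1,1,1,1]
Step 4: insert fe at [4, 7, 11, 13] -> counters=[1,1,0,0,2,0,2,2,0,0,1,2,1,2,1,1]
Query lz: check counters[0]=1 counters[4]=2 counters[5]=0 counters[9]=0 -> no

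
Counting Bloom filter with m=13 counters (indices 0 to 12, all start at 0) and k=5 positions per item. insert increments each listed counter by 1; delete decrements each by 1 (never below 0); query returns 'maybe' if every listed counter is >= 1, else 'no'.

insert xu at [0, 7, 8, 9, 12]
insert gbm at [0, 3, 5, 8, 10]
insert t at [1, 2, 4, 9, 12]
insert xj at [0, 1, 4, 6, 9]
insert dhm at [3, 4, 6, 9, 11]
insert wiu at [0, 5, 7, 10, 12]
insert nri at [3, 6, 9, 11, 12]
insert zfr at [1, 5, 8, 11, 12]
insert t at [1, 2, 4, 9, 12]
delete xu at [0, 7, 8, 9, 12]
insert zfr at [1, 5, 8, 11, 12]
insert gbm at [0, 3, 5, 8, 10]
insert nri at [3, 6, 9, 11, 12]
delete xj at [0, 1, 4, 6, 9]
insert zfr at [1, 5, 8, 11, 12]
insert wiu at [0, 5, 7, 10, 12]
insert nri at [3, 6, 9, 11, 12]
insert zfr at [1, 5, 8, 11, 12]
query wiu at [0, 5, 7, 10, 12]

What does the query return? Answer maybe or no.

Step 1: insert xu at [0, 7, 8, 9, 12] -> counters=[1,0,0,0,0,0,0,1,1,1,0,0,1]
Step 2: insert gbm at [0, 3, 5, 8, 10] -> counters=[2,0,0,1,0,1,0,1,2,1,1,0,1]
Step 3: insert t at [1, 2, 4, 9, 12] -> counters=[2,1,1,1,1,1,0,1,2,2,1,0,2]
Step 4: insert xj at [0, 1, 4, 6, 9] -> counters=[3,2,1,1,2,1,1,1,2,3,1,0,2]
Step 5: insert dhm at [3, 4, 6, 9, 11] -> counters=[3,2,1,2,3,1,2,1,2,4,1,1,2]
Step 6: insert wiu at [0, 5, 7, 10, 12] -> counters=[4,2,1,2,3,2,2,2,2,4,2,1,3]
Step 7: insert nri at [3, 6, 9, 11, 12] -> counters=[4,2,1,3,3,2,3,2,2,5,2,2,4]
Step 8: insert zfr at [1, 5, 8, 11, 12] -> counters=[4,3,1,3,3,3,3,2,3,5,2,3,5]
Step 9: insert t at [1, 2, 4, 9, 12] -> counters=[4,4,2,3,4,3,3,2,3,6,2,3,6]
Step 10: delete xu at [0, 7, 8, 9, 12] -> counters=[3,4,2,3,4,3,3,1,2,5,2,3,5]
Step 11: insert zfr at [1, 5, 8, 11, 12] -> counters=[3,5,2,3,4,4,3,1,3,5,2,4,6]
Step 12: insert gbm at [0, 3, 5, 8, 10] -> counters=[4,5,2,4,4,5,3,1,4,5,3,4,6]
Step 13: insert nri at [3, 6, 9, 11, 12] -> counters=[4,5,2,5,4,5,4,1,4,6,3,5,7]
Step 14: delete xj at [0, 1, 4, 6, 9] -> counters=[3,4,2,5,3,5,3,1,4,5,3,5,7]
Step 15: insert zfr at [1, 5, 8, 11, 12] -> counters=[3,5,2,5,3,6,3,1,5,5,3,6,8]
Step 16: insert wiu at [0, 5, 7, 10, 12] -> counters=[4,5,2,5,3,7,3,2,5,5,4,6,9]
Step 17: insert nri at [3, 6, 9, 11, 12] -> counters=[4,5,2,6,3,7,4,2,5,6,4,7,10]
Step 18: insert zfr at [1, 5, 8, 11, 12] -> counters=[4,6,2,6,3,8,4,2,6,6,4,8,11]
Query wiu: check counters[0]=4 counters[5]=8 counters[7]=2 counters[10]=4 counters[12]=11 -> maybe

Answer: maybe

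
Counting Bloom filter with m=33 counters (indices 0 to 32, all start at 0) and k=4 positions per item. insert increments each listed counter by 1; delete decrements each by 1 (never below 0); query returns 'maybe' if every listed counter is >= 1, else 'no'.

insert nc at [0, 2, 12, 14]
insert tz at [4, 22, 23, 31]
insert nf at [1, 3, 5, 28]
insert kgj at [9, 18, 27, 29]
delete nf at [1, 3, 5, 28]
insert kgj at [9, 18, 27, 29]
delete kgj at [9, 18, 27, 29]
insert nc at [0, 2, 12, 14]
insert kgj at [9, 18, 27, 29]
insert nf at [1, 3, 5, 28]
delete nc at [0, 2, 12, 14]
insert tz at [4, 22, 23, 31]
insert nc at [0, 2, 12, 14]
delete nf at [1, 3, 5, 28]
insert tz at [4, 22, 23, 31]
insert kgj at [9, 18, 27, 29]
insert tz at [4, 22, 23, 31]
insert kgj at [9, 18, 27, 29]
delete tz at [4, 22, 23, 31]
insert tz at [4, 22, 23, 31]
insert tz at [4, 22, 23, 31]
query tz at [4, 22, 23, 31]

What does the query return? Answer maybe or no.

Answer: maybe

Derivation:
Step 1: insert nc at [0, 2, 12, 14] -> counters=[1,0,1,0,0,0,0,0,0,0,0,0,1,0,1,0,0,0,0,0,0,0,0,0,0,0,0,0,0,0,0,0,0]
Step 2: insert tz at [4, 22, 23, 31] -> counters=[1,0,1,0,1,0,0,0,0,0,0,0,1,0,1,0,0,0,0,0,0,0,1,1,0,0,0,0,0,0,0,1,0]
Step 3: insert nf at [1, 3, 5, 28] -> counters=[1,1,1,1,1,1,0,0,0,0,0,0,1,0,1,0,0,0,0,0,0,0,1,1,0,0,0,0,1,0,0,1,0]
Step 4: insert kgj at [9, 18, 27, 29] -> counters=[1,1,1,1,1,1,0,0,0,1,0,0,1,0,1,0,0,0,1,0,0,0,1,1,0,0,0,1,1,1,0,1,0]
Step 5: delete nf at [1, 3, 5, 28] -> counters=[1,0,1,0,1,0,0,0,0,1,0,0,1,0,1,0,0,0,1,0,0,0,1,1,0,0,0,1,0,1,0,1,0]
Step 6: insert kgj at [9, 18, 27, 29] -> counters=[1,0,1,0,1,0,0,0,0,2,0,0,1,0,1,0,0,0,2,0,0,0,1,1,0,0,0,2,0,2,0,1,0]
Step 7: delete kgj at [9, 18, 27, 29] -> counters=[1,0,1,0,1,0,0,0,0,1,0,0,1,0,1,0,0,0,1,0,0,0,1,1,0,0,0,1,0,1,0,1,0]
Step 8: insert nc at [0, 2, 12, 14] -> counters=[2,0,2,0,1,0,0,0,0,1,0,0,2,0,2,0,0,0,1,0,0,0,1,1,0,0,0,1,0,1,0,1,0]
Step 9: insert kgj at [9, 18, 27, 29] -> counters=[2,0,2,0,1,0,0,0,0,2,0,0,2,0,2,0,0,0,2,0,0,0,1,1,0,0,0,2,0,2,0,1,0]
Step 10: insert nf at [1, 3, 5, 28] -> counters=[2,1,2,1,1,1,0,0,0,2,0,0,2,0,2,0,0,0,2,0,0,0,1,1,0,0,0,2,1,2,0,1,0]
Step 11: delete nc at [0, 2, 12, 14] -> counters=[1,1,1,1,1,1,0,0,0,2,0,0,1,0,1,0,0,0,2,0,0,0,1,1,0,0,0,2,1,2,0,1,0]
Step 12: insert tz at [4, 22, 23, 31] -> counters=[1,1,1,1,2,1,0,0,0,2,0,0,1,0,1,0,0,0,2,0,0,0,2,2,0,0,0,2,1,2,0,2,0]
Step 13: insert nc at [0, 2, 12, 14] -> counters=[2,1,2,1,2,1,0,0,0,2,0,0,2,0,2,0,0,0,2,0,0,0,2,2,0,0,0,2,1,2,0,2,0]
Step 14: delete nf at [1, 3, 5, 28] -> counters=[2,0,2,0,2,0,0,0,0,2,0,0,2,0,2,0,0,0,2,0,0,0,2,2,0,0,0,2,0,2,0,2,0]
Step 15: insert tz at [4, 22, 23, 31] -> counters=[2,0,2,0,3,0,0,0,0,2,0,0,2,0,2,0,0,0,2,0,0,0,3,3,0,0,0,2,0,2,0,3,0]
Step 16: insert kgj at [9, 18, 27, 29] -> counters=[2,0,2,0,3,0,0,0,0,3,0,0,2,0,2,0,0,0,3,0,0,0,3,3,0,0,0,3,0,3,0,3,0]
Step 17: insert tz at [4, 22, 23, 31] -> counters=[2,0,2,0,4,0,0,0,0,3,0,0,2,0,2,0,0,0,3,0,0,0,4,4,0,0,0,3,0,3,0,4,0]
Step 18: insert kgj at [9, 18, 27, 29] -> counters=[2,0,2,0,4,0,0,0,0,4,0,0,2,0,2,0,0,0,4,0,0,0,4,4,0,0,0,4,0,4,0,4,0]
Step 19: delete tz at [4, 22, 23, 31] -> counters=[2,0,2,0,3,0,0,0,0,4,0,0,2,0,2,0,0,0,4,0,0,0,3,3,0,0,0,4,0,4,0,3,0]
Step 20: insert tz at [4, 22, 23, 31] -> counters=[2,0,2,0,4,0,0,0,0,4,0,0,2,0,2,0,0,0,4,0,0,0,4,4,0,0,0,4,0,4,0,4,0]
Step 21: insert tz at [4, 22, 23, 31] -> counters=[2,0,2,0,5,0,0,0,0,4,0,0,2,0,2,0,0,0,4,0,0,0,5,5,0,0,0,4,0,4,0,5,0]
Query tz: check counters[4]=5 counters[22]=5 counters[23]=5 counters[31]=5 -> maybe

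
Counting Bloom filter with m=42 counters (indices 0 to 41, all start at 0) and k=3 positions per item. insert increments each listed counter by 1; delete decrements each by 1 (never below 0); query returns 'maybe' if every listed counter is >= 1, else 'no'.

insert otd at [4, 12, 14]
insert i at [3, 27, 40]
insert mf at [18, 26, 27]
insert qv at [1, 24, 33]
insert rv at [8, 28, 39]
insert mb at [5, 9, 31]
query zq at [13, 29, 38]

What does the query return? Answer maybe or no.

Step 1: insert otd at [4, 12, 14] -> counters=[0,0,0,0,1,0,0,0,0,0,0,0,1,0,1,0,0,0,0,0,0,0,0,0,0,0,0,0,0,0,0,0,0,0,0,0,0,0,0,0,0,0]
Step 2: insert i at [3, 27, 40] -> counters=[0,0,0,1,1,0,0,0,0,0,0,0,1,0,1,0,0,0,0,0,0,0,0,0,0,0,0,1,0,0,0,0,0,0,0,0,0,0,0,0,1,0]
Step 3: insert mf at [18, 26, 27] -> counters=[0,0,0,1,1,0,0,0,0,0,0,0,1,0,1,0,0,0,1,0,0,0,0,0,0,0,1,2,0,0,0,0,0,0,0,0,0,0,0,0,1,0]
Step 4: insert qv at [1, 24, 33] -> counters=[0,1,0,1,1,0,0,0,0,0,0,0,1,0,1,0,0,0,1,0,0,0,0,0,1,0,1,2,0,0,0,0,0,1,0,0,0,0,0,0,1,0]
Step 5: insert rv at [8, 28, 39] -> counters=[0,1,0,1,1,0,0,0,1,0,0,0,1,0,1,0,0,0,1,0,0,0,0,0,1,0,1,2,1,0,0,0,0,1,0,0,0,0,0,1,1,0]
Step 6: insert mb at [5, 9, 31] -> counters=[0,1,0,1,1,1,0,0,1,1,0,0,1,0,1,0,0,0,1,0,0,0,0,0,1,0,1,2,1,0,0,1,0,1,0,0,0,0,0,1,1,0]
Query zq: check counters[13]=0 counters[29]=0 counters[38]=0 -> no

Answer: no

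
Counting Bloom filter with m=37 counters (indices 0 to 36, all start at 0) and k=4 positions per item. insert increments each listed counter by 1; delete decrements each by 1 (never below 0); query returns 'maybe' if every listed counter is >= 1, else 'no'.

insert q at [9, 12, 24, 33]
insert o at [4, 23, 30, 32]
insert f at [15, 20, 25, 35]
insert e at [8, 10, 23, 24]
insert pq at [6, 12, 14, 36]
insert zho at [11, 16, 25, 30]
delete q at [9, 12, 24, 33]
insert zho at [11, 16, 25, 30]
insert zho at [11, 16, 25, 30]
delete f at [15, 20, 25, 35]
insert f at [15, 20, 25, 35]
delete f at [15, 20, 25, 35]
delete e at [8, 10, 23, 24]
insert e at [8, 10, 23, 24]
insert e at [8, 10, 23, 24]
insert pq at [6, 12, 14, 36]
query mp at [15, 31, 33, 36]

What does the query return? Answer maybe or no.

Step 1: insert q at [9, 12, 24, 33] -> counters=[0,0,0,0,0,0,0,0,0,1,0,0,1,0,0,0,0,0,0,0,0,0,0,0,1,0,0,0,0,0,0,0,0,1,0,0,0]
Step 2: insert o at [4, 23, 30, 32] -> counters=[0,0,0,0,1,0,0,0,0,1,0,0,1,0,0,0,0,0,0,0,0,0,0,1,1,0,0,0,0,0,1,0,1,1,0,0,0]
Step 3: insert f at [15, 20, 25, 35] -> counters=[0,0,0,0,1,0,0,0,0,1,0,0,1,0,0,1,0,0,0,0,1,0,0,1,1,1,0,0,0,0,1,0,1,1,0,1,0]
Step 4: insert e at [8, 10, 23, 24] -> counters=[0,0,0,0,1,0,0,0,1,1,1,0,1,0,0,1,0,0,0,0,1,0,0,2,2,1,0,0,0,0,1,0,1,1,0,1,0]
Step 5: insert pq at [6, 12, 14, 36] -> counters=[0,0,0,0,1,0,1,0,1,1,1,0,2,0,1,1,0,0,0,0,1,0,0,2,2,1,0,0,0,0,1,0,1,1,0,1,1]
Step 6: insert zho at [11, 16, 25, 30] -> counters=[0,0,0,0,1,0,1,0,1,1,1,1,2,0,1,1,1,0,0,0,1,0,0,2,2,2,0,0,0,0,2,0,1,1,0,1,1]
Step 7: delete q at [9, 12, 24, 33] -> counters=[0,0,0,0,1,0,1,0,1,0,1,1,1,0,1,1,1,0,0,0,1,0,0,2,1,2,0,0,0,0,2,0,1,0,0,1,1]
Step 8: insert zho at [11, 16, 25, 30] -> counters=[0,0,0,0,1,0,1,0,1,0,1,2,1,0,1,1,2,0,0,0,1,0,0,2,1,3,0,0,0,0,3,0,1,0,0,1,1]
Step 9: insert zho at [11, 16, 25, 30] -> counters=[0,0,0,0,1,0,1,0,1,0,1,3,1,0,1,1,3,0,0,0,1,0,0,2,1,4,0,0,0,0,4,0,1,0,0,1,1]
Step 10: delete f at [15, 20, 25, 35] -> counters=[0,0,0,0,1,0,1,0,1,0,1,3,1,0,1,0,3,0,0,0,0,0,0,2,1,3,0,0,0,0,4,0,1,0,0,0,1]
Step 11: insert f at [15, 20, 25, 35] -> counters=[0,0,0,0,1,0,1,0,1,0,1,3,1,0,1,1,3,0,0,0,1,0,0,2,1,4,0,0,0,0,4,0,1,0,0,1,1]
Step 12: delete f at [15, 20, 25, 35] -> counters=[0,0,0,0,1,0,1,0,1,0,1,3,1,0,1,0,3,0,0,0,0,0,0,2,1,3,0,0,0,0,4,0,1,0,0,0,1]
Step 13: delete e at [8, 10, 23, 24] -> counters=[0,0,0,0,1,0,1,0,0,0,0,3,1,0,1,0,3,0,0,0,0,0,0,1,0,3,0,0,0,0,4,0,1,0,0,0,1]
Step 14: insert e at [8, 10, 23, 24] -> counters=[0,0,0,0,1,0,1,0,1,0,1,3,1,0,1,0,3,0,0,0,0,0,0,2,1,3,0,0,0,0,4,0,1,0,0,0,1]
Step 15: insert e at [8, 10, 23, 24] -> counters=[0,0,0,0,1,0,1,0,2,0,2,3,1,0,1,0,3,0,0,0,0,0,0,3,2,3,0,0,0,0,4,0,1,0,0,0,1]
Step 16: insert pq at [6, 12, 14, 36] -> counters=[0,0,0,0,1,0,2,0,2,0,2,3,2,0,2,0,3,0,0,0,0,0,0,3,2,3,0,0,0,0,4,0,1,0,0,0,2]
Query mp: check counters[15]=0 counters[31]=0 counters[33]=0 counters[36]=2 -> no

Answer: no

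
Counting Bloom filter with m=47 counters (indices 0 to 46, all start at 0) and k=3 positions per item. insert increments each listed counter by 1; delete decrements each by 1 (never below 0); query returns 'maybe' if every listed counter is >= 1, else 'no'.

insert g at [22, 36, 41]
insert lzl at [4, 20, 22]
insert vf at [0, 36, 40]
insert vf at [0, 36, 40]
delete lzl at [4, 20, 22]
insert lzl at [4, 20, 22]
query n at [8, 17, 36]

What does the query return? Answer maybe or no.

Step 1: insert g at [22, 36, 41] -> counters=[0,0,0,0,0,0,0,0,0,0,0,0,0,0,0,0,0,0,0,0,0,0,1,0,0,0,0,0,0,0,0,0,0,0,0,0,1,0,0,0,0,1,0,0,0,0,0]
Step 2: insert lzl at [4, 20, 22] -> counters=[0,0,0,0,1,0,0,0,0,0,0,0,0,0,0,0,0,0,0,0,1,0,2,0,0,0,0,0,0,0,0,0,0,0,0,0,1,0,0,0,0,1,0,0,0,0,0]
Step 3: insert vf at [0, 36, 40] -> counters=[1,0,0,0,1,0,0,0,0,0,0,0,0,0,0,0,0,0,0,0,1,0,2,0,0,0,0,0,0,0,0,0,0,0,0,0,2,0,0,0,1,1,0,0,0,0,0]
Step 4: insert vf at [0, 36, 40] -> counters=[2,0,0,0,1,0,0,0,0,0,0,0,0,0,0,0,0,0,0,0,1,0,2,0,0,0,0,0,0,0,0,0,0,0,0,0,3,0,0,0,2,1,0,0,0,0,0]
Step 5: delete lzl at [4, 20, 22] -> counters=[2,0,0,0,0,0,0,0,0,0,0,0,0,0,0,0,0,0,0,0,0,0,1,0,0,0,0,0,0,0,0,0,0,0,0,0,3,0,0,0,2,1,0,0,0,0,0]
Step 6: insert lzl at [4, 20, 22] -> counters=[2,0,0,0,1,0,0,0,0,0,0,0,0,0,0,0,0,0,0,0,1,0,2,0,0,0,0,0,0,0,0,0,0,0,0,0,3,0,0,0,2,1,0,0,0,0,0]
Query n: check counters[8]=0 counters[17]=0 counters[36]=3 -> no

Answer: no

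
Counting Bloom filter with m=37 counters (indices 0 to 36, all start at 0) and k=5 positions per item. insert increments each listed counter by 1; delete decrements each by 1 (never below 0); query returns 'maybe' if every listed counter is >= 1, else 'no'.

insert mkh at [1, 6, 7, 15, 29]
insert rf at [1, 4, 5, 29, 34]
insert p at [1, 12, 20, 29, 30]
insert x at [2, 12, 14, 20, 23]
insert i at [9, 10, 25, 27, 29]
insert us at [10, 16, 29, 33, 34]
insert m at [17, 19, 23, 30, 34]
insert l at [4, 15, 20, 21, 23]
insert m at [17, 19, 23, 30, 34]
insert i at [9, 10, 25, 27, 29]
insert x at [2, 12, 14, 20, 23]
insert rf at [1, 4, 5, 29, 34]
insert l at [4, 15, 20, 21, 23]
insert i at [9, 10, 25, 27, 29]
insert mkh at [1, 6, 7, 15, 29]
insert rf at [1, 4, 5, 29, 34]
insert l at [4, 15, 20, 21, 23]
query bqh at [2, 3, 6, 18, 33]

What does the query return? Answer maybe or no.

Step 1: insert mkh at [1, 6, 7, 15, 29] -> counters=[0,1,0,0,0,0,1,1,0,0,0,0,0,0,0,1,0,0,0,0,0,0,0,0,0,0,0,0,0,1,0,0,0,0,0,0,0]
Step 2: insert rf at [1, 4, 5, 29, 34] -> counters=[0,2,0,0,1,1,1,1,0,0,0,0,0,0,0,1,0,0,0,0,0,0,0,0,0,0,0,0,0,2,0,0,0,0,1,0,0]
Step 3: insert p at [1, 12, 20, 29, 30] -> counters=[0,3,0,0,1,1,1,1,0,0,0,0,1,0,0,1,0,0,0,0,1,0,0,0,0,0,0,0,0,3,1,0,0,0,1,0,0]
Step 4: insert x at [2, 12, 14, 20, 23] -> counters=[0,3,1,0,1,1,1,1,0,0,0,0,2,0,1,1,0,0,0,0,2,0,0,1,0,0,0,0,0,3,1,0,0,0,1,0,0]
Step 5: insert i at [9, 10, 25, 27, 29] -> counters=[0,3,1,0,1,1,1,1,0,1,1,0,2,0,1,1,0,0,0,0,2,0,0,1,0,1,0,1,0,4,1,0,0,0,1,0,0]
Step 6: insert us at [10, 16, 29, 33, 34] -> counters=[0,3,1,0,1,1,1,1,0,1,2,0,2,0,1,1,1,0,0,0,2,0,0,1,0,1,0,1,0,5,1,0,0,1,2,0,0]
Step 7: insert m at [17, 19, 23, 30, 34] -> counters=[0,3,1,0,1,1,1,1,0,1,2,0,2,0,1,1,1,1,0,1,2,0,0,2,0,1,0,1,0,5,2,0,0,1,3,0,0]
Step 8: insert l at [4, 15, 20, 21, 23] -> counters=[0,3,1,0,2,1,1,1,0,1,2,0,2,0,1,2,1,1,0,1,3,1,0,3,0,1,0,1,0,5,2,0,0,1,3,0,0]
Step 9: insert m at [17, 19, 23, 30, 34] -> counters=[0,3,1,0,2,1,1,1,0,1,2,0,2,0,1,2,1,2,0,2,3,1,0,4,0,1,0,1,0,5,3,0,0,1,4,0,0]
Step 10: insert i at [9, 10, 25, 27, 29] -> counters=[0,3,1,0,2,1,1,1,0,2,3,0,2,0,1,2,1,2,0,2,3,1,0,4,0,2,0,2,0,6,3,0,0,1,4,0,0]
Step 11: insert x at [2, 12, 14, 20, 23] -> counters=[0,3,2,0,2,1,1,1,0,2,3,0,3,0,2,2,1,2,0,2,4,1,0,5,0,2,0,2,0,6,3,0,0,1,4,0,0]
Step 12: insert rf at [1, 4, 5, 29, 34] -> counters=[0,4,2,0,3,2,1,1,0,2,3,0,3,0,2,2,1,2,0,2,4,1,0,5,0,2,0,2,0,7,3,0,0,1,5,0,0]
Step 13: insert l at [4, 15, 20, 21, 23] -> counters=[0,4,2,0,4,2,1,1,0,2,3,0,3,0,2,3,1,2,0,2,5,2,0,6,0,2,0,2,0,7,3,0,0,1,5,0,0]
Step 14: insert i at [9, 10, 25, 27, 29] -> counters=[0,4,2,0,4,2,1,1,0,3,4,0,3,0,2,3,1,2,0,2,5,2,0,6,0,3,0,3,0,8,3,0,0,1,5,0,0]
Step 15: insert mkh at [1, 6, 7, 15, 29] -> counters=[0,5,2,0,4,2,2,2,0,3,4,0,3,0,2,4,1,2,0,2,5,2,0,6,0,3,0,3,0,9,3,0,0,1,5,0,0]
Step 16: insert rf at [1, 4, 5, 29, 34] -> counters=[0,6,2,0,5,3,2,2,0,3,4,0,3,0,2,4,1,2,0,2,5,2,0,6,0,3,0,3,0,10,3,0,0,1,6,0,0]
Step 17: insert l at [4, 15, 20, 21, 23] -> counters=[0,6,2,0,6,3,2,2,0,3,4,0,3,0,2,5,1,2,0,2,6,3,0,7,0,3,0,3,0,10,3,0,0,1,6,0,0]
Query bqh: check counters[2]=2 counters[3]=0 counters[6]=2 counters[18]=0 counters[33]=1 -> no

Answer: no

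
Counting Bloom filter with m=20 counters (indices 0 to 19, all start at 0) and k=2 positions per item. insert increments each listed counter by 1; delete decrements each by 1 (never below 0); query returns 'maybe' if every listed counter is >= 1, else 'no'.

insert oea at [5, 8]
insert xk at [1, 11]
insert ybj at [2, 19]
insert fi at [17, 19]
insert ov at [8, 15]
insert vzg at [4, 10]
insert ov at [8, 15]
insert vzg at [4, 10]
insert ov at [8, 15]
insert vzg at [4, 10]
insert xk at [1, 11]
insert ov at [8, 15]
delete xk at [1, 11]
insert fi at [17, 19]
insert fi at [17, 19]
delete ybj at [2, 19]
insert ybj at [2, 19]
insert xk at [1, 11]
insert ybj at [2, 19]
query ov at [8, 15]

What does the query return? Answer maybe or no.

Answer: maybe

Derivation:
Step 1: insert oea at [5, 8] -> counters=[0,0,0,0,0,1,0,0,1,0,0,0,0,0,0,0,0,0,0,0]
Step 2: insert xk at [1, 11] -> counters=[0,1,0,0,0,1,0,0,1,0,0,1,0,0,0,0,0,0,0,0]
Step 3: insert ybj at [2, 19] -> counters=[0,1,1,0,0,1,0,0,1,0,0,1,0,0,0,0,0,0,0,1]
Step 4: insert fi at [17, 19] -> counters=[0,1,1,0,0,1,0,0,1,0,0,1,0,0,0,0,0,1,0,2]
Step 5: insert ov at [8, 15] -> counters=[0,1,1,0,0,1,0,0,2,0,0,1,0,0,0,1,0,1,0,2]
Step 6: insert vzg at [4, 10] -> counters=[0,1,1,0,1,1,0,0,2,0,1,1,0,0,0,1,0,1,0,2]
Step 7: insert ov at [8, 15] -> counters=[0,1,1,0,1,1,0,0,3,0,1,1,0,0,0,2,0,1,0,2]
Step 8: insert vzg at [4, 10] -> counters=[0,1,1,0,2,1,0,0,3,0,2,1,0,0,0,2,0,1,0,2]
Step 9: insert ov at [8, 15] -> counters=[0,1,1,0,2,1,0,0,4,0,2,1,0,0,0,3,0,1,0,2]
Step 10: insert vzg at [4, 10] -> counters=[0,1,1,0,3,1,0,0,4,0,3,1,0,0,0,3,0,1,0,2]
Step 11: insert xk at [1, 11] -> counters=[0,2,1,0,3,1,0,0,4,0,3,2,0,0,0,3,0,1,0,2]
Step 12: insert ov at [8, 15] -> counters=[0,2,1,0,3,1,0,0,5,0,3,2,0,0,0,4,0,1,0,2]
Step 13: delete xk at [1, 11] -> counters=[0,1,1,0,3,1,0,0,5,0,3,1,0,0,0,4,0,1,0,2]
Step 14: insert fi at [17, 19] -> counters=[0,1,1,0,3,1,0,0,5,0,3,1,0,0,0,4,0,2,0,3]
Step 15: insert fi at [17, 19] -> counters=[0,1,1,0,3,1,0,0,5,0,3,1,0,0,0,4,0,3,0,4]
Step 16: delete ybj at [2, 19] -> counters=[0,1,0,0,3,1,0,0,5,0,3,1,0,0,0,4,0,3,0,3]
Step 17: insert ybj at [2, 19] -> counters=[0,1,1,0,3,1,0,0,5,0,3,1,0,0,0,4,0,3,0,4]
Step 18: insert xk at [1, 11] -> counters=[0,2,1,0,3,1,0,0,5,0,3,2,0,0,0,4,0,3,0,4]
Step 19: insert ybj at [2, 19] -> counters=[0,2,2,0,3,1,0,0,5,0,3,2,0,0,0,4,0,3,0,5]
Query ov: check counters[8]=5 counters[15]=4 -> maybe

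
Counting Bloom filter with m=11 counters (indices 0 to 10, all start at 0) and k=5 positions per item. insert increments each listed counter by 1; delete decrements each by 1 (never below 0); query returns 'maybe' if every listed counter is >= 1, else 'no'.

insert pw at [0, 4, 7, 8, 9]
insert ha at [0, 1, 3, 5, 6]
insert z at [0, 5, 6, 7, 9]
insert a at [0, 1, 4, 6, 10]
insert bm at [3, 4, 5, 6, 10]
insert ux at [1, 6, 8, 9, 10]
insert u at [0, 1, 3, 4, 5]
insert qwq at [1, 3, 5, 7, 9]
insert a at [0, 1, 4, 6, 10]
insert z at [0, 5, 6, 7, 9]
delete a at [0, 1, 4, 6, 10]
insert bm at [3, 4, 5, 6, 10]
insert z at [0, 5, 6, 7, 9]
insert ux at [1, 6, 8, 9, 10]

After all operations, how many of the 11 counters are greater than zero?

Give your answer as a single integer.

Answer: 10

Derivation:
Step 1: insert pw at [0, 4, 7, 8, 9] -> counters=[1,0,0,0,1,0,0,1,1,1,0]
Step 2: insert ha at [0, 1, 3, 5, 6] -> counters=[2,1,0,1,1,1,1,1,1,1,0]
Step 3: insert z at [0, 5, 6, 7, 9] -> counters=[3,1,0,1,1,2,2,2,1,2,0]
Step 4: insert a at [0, 1, 4, 6, 10] -> counters=[4,2,0,1,2,2,3,2,1,2,1]
Step 5: insert bm at [3, 4, 5, 6, 10] -> counters=[4,2,0,2,3,3,4,2,1,2,2]
Step 6: insert ux at [1, 6, 8, 9, 10] -> counters=[4,3,0,2,3,3,5,2,2,3,3]
Step 7: insert u at [0, 1, 3, 4, 5] -> counters=[5,4,0,3,4,4,5,2,2,3,3]
Step 8: insert qwq at [1, 3, 5, 7, 9] -> counters=[5,5,0,4,4,5,5,3,2,4,3]
Step 9: insert a at [0, 1, 4, 6, 10] -> counters=[6,6,0,4,5,5,6,3,2,4,4]
Step 10: insert z at [0, 5, 6, 7, 9] -> counters=[7,6,0,4,5,6,7,4,2,5,4]
Step 11: delete a at [0, 1, 4, 6, 10] -> counters=[6,5,0,4,4,6,6,4,2,5,3]
Step 12: insert bm at [3, 4, 5, 6, 10] -> counters=[6,5,0,5,5,7,7,4,2,5,4]
Step 13: insert z at [0, 5, 6, 7, 9] -> counters=[7,5,0,5,5,8,8,5,2,6,4]
Step 14: insert ux at [1, 6, 8, 9, 10] -> counters=[7,6,0,5,5,8,9,5,3,7,5]
Final counters=[7,6,0,5,5,8,9,5,3,7,5] -> 10 nonzero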